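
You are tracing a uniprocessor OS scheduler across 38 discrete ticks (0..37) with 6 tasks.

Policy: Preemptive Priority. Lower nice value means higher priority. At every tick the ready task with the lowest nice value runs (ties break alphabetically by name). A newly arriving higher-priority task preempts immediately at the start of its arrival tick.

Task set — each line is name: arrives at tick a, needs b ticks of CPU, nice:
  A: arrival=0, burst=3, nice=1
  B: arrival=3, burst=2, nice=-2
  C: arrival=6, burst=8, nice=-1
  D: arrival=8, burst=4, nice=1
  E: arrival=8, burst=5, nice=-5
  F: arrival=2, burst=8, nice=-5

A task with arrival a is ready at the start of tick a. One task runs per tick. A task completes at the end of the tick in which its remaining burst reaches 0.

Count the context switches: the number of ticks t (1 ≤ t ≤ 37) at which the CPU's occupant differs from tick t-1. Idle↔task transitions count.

context switches = 8

t=0: ready={A} → run A
t=1: ready={A} → run A
t=2: ready={A,F} → run F
t=3: ready={A,B,F} → run F
t=4: ready={A,B,F} → run F
t=5: ready={A,B,F} → run F
t=6: ready={A,B,C,F} → run F
t=7: ready={A,B,C,F} → run F
t=8: ready={A,B,C,D,E,F} → run E
t=9: ready={A,B,C,D,E,F} → run E
t=10: ready={A,B,C,D,E,F} → run E
t=11: ready={A,B,C,D,E,F} → run E
t=12: ready={A,B,C,D,E,F} → run E
t=13: ready={A,B,C,D,F} → run F
t=14: ready={A,B,C,D,F} → run F
t=15: ready={A,B,C,D} → run B
t=16: ready={A,B,C,D} → run B
t=17: ready={A,C,D} → run C
t=18: ready={A,C,D} → run C
t=19: ready={A,C,D} → run C
t=20: ready={A,C,D} → run C
t=21: ready={A,C,D} → run C
t=22: ready={A,C,D} → run C
t=23: ready={A,C,D} → run C
t=24: ready={A,C,D} → run C
t=25: ready={A,D} → run A
t=26: ready={D} → run D
t=27: ready={D} → run D
t=28: ready={D} → run D
t=29: ready={D} → run D
t=30: (idle)
t=31: (idle)
t=32: (idle)
t=33: (idle)
t=34: (idle)
t=35: (idle)
t=36: (idle)
t=37: (idle)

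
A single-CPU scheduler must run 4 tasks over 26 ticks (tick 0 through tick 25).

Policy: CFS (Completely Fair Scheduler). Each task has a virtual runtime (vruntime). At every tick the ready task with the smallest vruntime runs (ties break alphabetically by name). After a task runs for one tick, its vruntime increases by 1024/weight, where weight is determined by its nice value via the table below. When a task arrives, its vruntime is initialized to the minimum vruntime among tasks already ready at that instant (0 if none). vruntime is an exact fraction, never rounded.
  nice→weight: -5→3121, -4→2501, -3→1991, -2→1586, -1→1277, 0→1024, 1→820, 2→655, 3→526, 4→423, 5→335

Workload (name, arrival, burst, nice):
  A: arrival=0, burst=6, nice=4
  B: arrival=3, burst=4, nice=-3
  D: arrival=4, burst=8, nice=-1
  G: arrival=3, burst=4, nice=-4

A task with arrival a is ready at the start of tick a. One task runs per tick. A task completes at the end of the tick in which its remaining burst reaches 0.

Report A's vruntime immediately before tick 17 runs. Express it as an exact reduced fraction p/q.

t=0: vr[A=0] → run A
t=1: vr[A=1024/423] → run A
t=2: vr[A=2048/423] → run A
t=3: vr[A=1024/141 B=1024/141 G=1024/141] → run A
t=4: vr[A=4096/423 B=1024/141 D=1024/141 G=1024/141] → run B
t=5: vr[A=4096/423 B=2183168/280731 D=1024/141 G=1024/141] → run D
t=6: vr[A=4096/423 B=2183168/280731 D=1452032/180057 G=1024/141] → run G
t=7: vr[A=4096/423 B=2183168/280731 D=1452032/180057 G=2705408/352641] → run G
t=8: vr[A=4096/423 B=2183168/280731 D=1452032/180057 G=2849792/352641] → run B
t=9: vr[A=4096/423 B=2327552/280731 D=1452032/180057 G=2849792/352641] → run D
t=10: vr[A=4096/423 B=2327552/280731 D=1596416/180057 G=2849792/352641] → run G
t=11: vr[A=4096/423 B=2327552/280731 D=1596416/180057 G=2994176/352641] → run B
t=12: vr[A=4096/423 B=2471936/280731 D=1596416/180057 G=2994176/352641] → run G
t=13: vr[A=4096/423 B=2471936/280731 D=1596416/180057] → run B
t=14: vr[A=4096/423 D=1596416/180057] → run D
t=15: vr[A=4096/423 D=1740800/180057] → run D
t=16: vr[A=4096/423 D=1885184/180057] → run A
t=17: vr[A=5120/423 D=1885184/180057] → run D
t=18: vr[A=5120/423 D=2029568/180057] → run D
t=19: vr[A=5120/423 D=2173952/180057] → run D
t=20: vr[A=5120/423 D=2318336/180057] → run A
t=21: vr[D=2318336/180057] → run D
t=22: (idle)
t=23: (idle)
t=24: (idle)
t=25: (idle)

vruntime(A, start of tick 17) = 5120/423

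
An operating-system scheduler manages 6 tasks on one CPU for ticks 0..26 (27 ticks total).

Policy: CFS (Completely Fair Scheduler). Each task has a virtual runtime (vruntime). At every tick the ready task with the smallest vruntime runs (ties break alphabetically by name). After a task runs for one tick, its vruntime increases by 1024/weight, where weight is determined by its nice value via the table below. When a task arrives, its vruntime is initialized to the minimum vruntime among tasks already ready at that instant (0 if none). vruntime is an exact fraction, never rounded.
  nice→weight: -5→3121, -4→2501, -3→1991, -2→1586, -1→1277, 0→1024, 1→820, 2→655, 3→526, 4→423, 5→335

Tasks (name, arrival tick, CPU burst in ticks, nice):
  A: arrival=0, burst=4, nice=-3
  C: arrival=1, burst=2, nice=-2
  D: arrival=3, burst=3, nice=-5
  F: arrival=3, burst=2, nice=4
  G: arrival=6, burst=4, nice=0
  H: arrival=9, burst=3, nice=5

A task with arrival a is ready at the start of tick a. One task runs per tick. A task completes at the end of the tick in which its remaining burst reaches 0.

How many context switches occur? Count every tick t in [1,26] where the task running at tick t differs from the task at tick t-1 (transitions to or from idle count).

context switches = 15

t=0: vr[A=0] → run A
t=1: vr[A=1024/1991 C=1024/1991] → run A
t=2: vr[A=2048/1991 C=1024/1991] → run C
t=3: vr[A=2048/1991 C=1831424/1578863 D=2048/1991 F=2048/1991] → run A
t=4: vr[A=3072/1991 C=1831424/1578863 D=2048/1991 F=2048/1991] → run D
t=5: vr[A=3072/1991 C=1831424/1578863 D=8430592/6213911 F=2048/1991] → run F
t=6: vr[A=3072/1991 C=1831424/1578863 D=8430592/6213911 F=2905088/842193 G=1831424/1578863] → run C
t=7: vr[A=3072/1991 D=8430592/6213911 F=2905088/842193 G=1831424/1578863] → run G
t=8: vr[A=3072/1991 D=8430592/6213911 F=2905088/842193 G=3410287/1578863] → run D
t=9: vr[A=3072/1991 D=10469376/6213911 F=2905088/842193 G=3410287/1578863 H=3072/1991] → run A
t=10: vr[D=10469376/6213911 F=2905088/842193 G=3410287/1578863 H=3072/1991] → run H
t=11: vr[D=10469376/6213911 F=2905088/842193 G=3410287/1578863 H=3067904/666985] → run D
t=12: vr[F=2905088/842193 G=3410287/1578863 H=3067904/666985] → run G
t=13: vr[F=2905088/842193 G=4989150/1578863 H=3067904/666985] → run G
t=14: vr[F=2905088/842193 G=6568013/1578863 H=3067904/666985] → run F
t=15: vr[G=6568013/1578863 H=3067904/666985] → run G
t=16: vr[H=3067904/666985] → run H
t=17: vr[H=5106688/666985] → run H
t=18: (idle)
t=19: (idle)
t=20: (idle)
t=21: (idle)
t=22: (idle)
t=23: (idle)
t=24: (idle)
t=25: (idle)
t=26: (idle)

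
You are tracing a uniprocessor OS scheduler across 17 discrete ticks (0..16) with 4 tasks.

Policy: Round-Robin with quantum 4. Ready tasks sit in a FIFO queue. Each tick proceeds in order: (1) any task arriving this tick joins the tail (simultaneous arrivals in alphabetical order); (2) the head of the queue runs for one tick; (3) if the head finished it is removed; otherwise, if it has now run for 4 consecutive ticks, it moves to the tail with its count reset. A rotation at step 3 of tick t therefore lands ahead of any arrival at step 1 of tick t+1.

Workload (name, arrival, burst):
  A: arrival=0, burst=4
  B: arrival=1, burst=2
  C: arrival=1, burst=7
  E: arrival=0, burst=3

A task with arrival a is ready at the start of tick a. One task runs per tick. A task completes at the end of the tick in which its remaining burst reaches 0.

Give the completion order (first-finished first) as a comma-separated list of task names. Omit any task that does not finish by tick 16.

completion order = A, E, B, C

t=0: queue=[A,E] q_used=0 → run A
t=1: queue=[A,E,B,C] q_used=1 → run A
t=2: queue=[A,E,B,C] q_used=2 → run A
t=3: queue=[A,E,B,C] q_used=3 → run A
t=4: queue=[E,B,C] q_used=0 → run E
t=5: queue=[E,B,C] q_used=1 → run E
t=6: queue=[E,B,C] q_used=2 → run E
t=7: queue=[B,C] q_used=0 → run B
t=8: queue=[B,C] q_used=1 → run B
t=9: queue=[C] q_used=0 → run C
t=10: queue=[C] q_used=1 → run C
t=11: queue=[C] q_used=2 → run C
t=12: queue=[C] q_used=3 → run C
t=13: queue=[C] q_used=0 → run C
t=14: queue=[C] q_used=1 → run C
t=15: queue=[C] q_used=2 → run C
t=16: (idle)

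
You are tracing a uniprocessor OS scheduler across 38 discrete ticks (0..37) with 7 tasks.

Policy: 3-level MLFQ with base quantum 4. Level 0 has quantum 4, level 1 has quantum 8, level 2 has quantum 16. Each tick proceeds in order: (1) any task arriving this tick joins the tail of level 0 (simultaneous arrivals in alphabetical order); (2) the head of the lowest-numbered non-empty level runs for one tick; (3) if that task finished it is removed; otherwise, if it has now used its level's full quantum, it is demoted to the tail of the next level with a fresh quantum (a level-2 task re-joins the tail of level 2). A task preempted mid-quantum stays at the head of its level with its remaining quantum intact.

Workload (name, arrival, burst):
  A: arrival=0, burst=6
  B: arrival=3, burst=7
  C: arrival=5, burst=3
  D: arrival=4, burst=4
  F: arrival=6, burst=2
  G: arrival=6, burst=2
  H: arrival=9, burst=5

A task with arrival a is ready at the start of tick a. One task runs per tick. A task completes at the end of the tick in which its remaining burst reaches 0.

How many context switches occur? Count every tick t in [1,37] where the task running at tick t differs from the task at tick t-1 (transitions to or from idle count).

t=0: L0/L1/L2 = A/-/- → run A
t=1: L0/L1/L2 = A/-/- → run A
t=2: L0/L1/L2 = A/-/- → run A
t=3: L0/L1/L2 = AB/-/- → run A
t=4: L0/L1/L2 = BD/A/- → run B
t=5: L0/L1/L2 = BDC/A/- → run B
t=6: L0/L1/L2 = BDCFG/A/- → run B
t=7: L0/L1/L2 = BDCFG/A/- → run B
t=8: L0/L1/L2 = DCFG/AB/- → run D
t=9: L0/L1/L2 = DCFGH/AB/- → run D
t=10: L0/L1/L2 = DCFGH/AB/- → run D
t=11: L0/L1/L2 = DCFGH/AB/- → run D
t=12: L0/L1/L2 = CFGH/AB/- → run C
t=13: L0/L1/L2 = CFGH/AB/- → run C
t=14: L0/L1/L2 = CFGH/AB/- → run C
t=15: L0/L1/L2 = FGH/AB/- → run F
t=16: L0/L1/L2 = FGH/AB/- → run F
t=17: L0/L1/L2 = GH/AB/- → run G
t=18: L0/L1/L2 = GH/AB/- → run G
t=19: L0/L1/L2 = H/AB/- → run H
t=20: L0/L1/L2 = H/AB/- → run H
t=21: L0/L1/L2 = H/AB/- → run H
t=22: L0/L1/L2 = H/AB/- → run H
t=23: L0/L1/L2 = -/ABH/- → run A
t=24: L0/L1/L2 = -/ABH/- → run A
t=25: L0/L1/L2 = -/BH/- → run B
t=26: L0/L1/L2 = -/BH/- → run B
t=27: L0/L1/L2 = -/BH/- → run B
t=28: L0/L1/L2 = -/H/- → run H
t=29: (idle)
t=30: (idle)
t=31: (idle)
t=32: (idle)
t=33: (idle)
t=34: (idle)
t=35: (idle)
t=36: (idle)
t=37: (idle)

context switches = 10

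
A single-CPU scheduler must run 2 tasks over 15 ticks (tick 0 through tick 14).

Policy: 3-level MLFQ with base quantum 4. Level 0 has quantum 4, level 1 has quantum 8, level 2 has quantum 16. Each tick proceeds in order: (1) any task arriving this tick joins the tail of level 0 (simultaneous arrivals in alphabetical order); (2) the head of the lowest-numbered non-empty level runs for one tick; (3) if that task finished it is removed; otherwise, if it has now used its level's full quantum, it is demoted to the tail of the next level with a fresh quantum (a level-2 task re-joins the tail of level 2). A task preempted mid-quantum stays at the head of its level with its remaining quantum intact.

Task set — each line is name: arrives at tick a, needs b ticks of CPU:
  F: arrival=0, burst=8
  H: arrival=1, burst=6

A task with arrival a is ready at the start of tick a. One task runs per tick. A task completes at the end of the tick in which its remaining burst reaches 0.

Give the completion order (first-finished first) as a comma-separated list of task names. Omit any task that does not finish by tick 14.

t=0: L0/L1/L2 = F/-/- → run F
t=1: L0/L1/L2 = FH/-/- → run F
t=2: L0/L1/L2 = FH/-/- → run F
t=3: L0/L1/L2 = FH/-/- → run F
t=4: L0/L1/L2 = H/F/- → run H
t=5: L0/L1/L2 = H/F/- → run H
t=6: L0/L1/L2 = H/F/- → run H
t=7: L0/L1/L2 = H/F/- → run H
t=8: L0/L1/L2 = -/FH/- → run F
t=9: L0/L1/L2 = -/FH/- → run F
t=10: L0/L1/L2 = -/FH/- → run F
t=11: L0/L1/L2 = -/FH/- → run F
t=12: L0/L1/L2 = -/H/- → run H
t=13: L0/L1/L2 = -/H/- → run H
t=14: (idle)

completion order = F, H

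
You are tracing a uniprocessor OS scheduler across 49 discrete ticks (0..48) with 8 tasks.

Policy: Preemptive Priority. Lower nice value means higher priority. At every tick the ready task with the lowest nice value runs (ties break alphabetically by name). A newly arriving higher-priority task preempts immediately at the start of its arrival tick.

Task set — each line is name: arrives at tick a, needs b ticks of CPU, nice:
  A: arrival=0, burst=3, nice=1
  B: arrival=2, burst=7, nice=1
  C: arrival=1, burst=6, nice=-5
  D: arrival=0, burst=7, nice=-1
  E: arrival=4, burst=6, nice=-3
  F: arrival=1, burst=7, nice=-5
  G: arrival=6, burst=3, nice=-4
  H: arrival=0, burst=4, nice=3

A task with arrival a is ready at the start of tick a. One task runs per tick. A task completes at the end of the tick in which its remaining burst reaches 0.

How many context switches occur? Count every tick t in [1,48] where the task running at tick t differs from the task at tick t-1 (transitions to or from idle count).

context switches = 9

t=0: ready={A,D,H} → run D
t=1: ready={A,C,D,F,H} → run C
t=2: ready={A,B,C,D,F,H} → run C
t=3: ready={A,B,C,D,F,H} → run C
t=4: ready={A,B,C,D,E,F,H} → run C
t=5: ready={A,B,C,D,E,F,H} → run C
t=6: ready={A,B,C,D,E,F,G,H} → run C
t=7: ready={A,B,D,E,F,G,H} → run F
t=8: ready={A,B,D,E,F,G,H} → run F
t=9: ready={A,B,D,E,F,G,H} → run F
t=10: ready={A,B,D,E,F,G,H} → run F
t=11: ready={A,B,D,E,F,G,H} → run F
t=12: ready={A,B,D,E,F,G,H} → run F
t=13: ready={A,B,D,E,F,G,H} → run F
t=14: ready={A,B,D,E,G,H} → run G
t=15: ready={A,B,D,E,G,H} → run G
t=16: ready={A,B,D,E,G,H} → run G
t=17: ready={A,B,D,E,H} → run E
t=18: ready={A,B,D,E,H} → run E
t=19: ready={A,B,D,E,H} → run E
t=20: ready={A,B,D,E,H} → run E
t=21: ready={A,B,D,E,H} → run E
t=22: ready={A,B,D,E,H} → run E
t=23: ready={A,B,D,H} → run D
t=24: ready={A,B,D,H} → run D
t=25: ready={A,B,D,H} → run D
t=26: ready={A,B,D,H} → run D
t=27: ready={A,B,D,H} → run D
t=28: ready={A,B,D,H} → run D
t=29: ready={A,B,H} → run A
t=30: ready={A,B,H} → run A
t=31: ready={A,B,H} → run A
t=32: ready={B,H} → run B
t=33: ready={B,H} → run B
t=34: ready={B,H} → run B
t=35: ready={B,H} → run B
t=36: ready={B,H} → run B
t=37: ready={B,H} → run B
t=38: ready={B,H} → run B
t=39: ready={H} → run H
t=40: ready={H} → run H
t=41: ready={H} → run H
t=42: ready={H} → run H
t=43: (idle)
t=44: (idle)
t=45: (idle)
t=46: (idle)
t=47: (idle)
t=48: (idle)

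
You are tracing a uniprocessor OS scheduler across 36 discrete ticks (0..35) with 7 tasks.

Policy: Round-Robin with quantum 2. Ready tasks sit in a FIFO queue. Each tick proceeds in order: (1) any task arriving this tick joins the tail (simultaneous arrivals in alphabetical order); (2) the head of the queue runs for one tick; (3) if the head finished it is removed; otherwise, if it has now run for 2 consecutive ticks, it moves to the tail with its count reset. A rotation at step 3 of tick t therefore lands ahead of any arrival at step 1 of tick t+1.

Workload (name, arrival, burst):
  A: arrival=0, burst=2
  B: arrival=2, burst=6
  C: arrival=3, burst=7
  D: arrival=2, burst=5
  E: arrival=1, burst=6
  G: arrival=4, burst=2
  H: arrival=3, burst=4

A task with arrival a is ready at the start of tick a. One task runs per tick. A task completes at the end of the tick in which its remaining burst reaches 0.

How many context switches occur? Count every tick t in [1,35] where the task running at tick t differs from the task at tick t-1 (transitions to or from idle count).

context switches = 16

t=0: queue=[A] q_used=0 → run A
t=1: queue=[A,E] q_used=1 → run A
t=2: queue=[E,B,D] q_used=0 → run E
t=3: queue=[E,B,D,C,H] q_used=1 → run E
t=4: queue=[B,D,C,H,E,G] q_used=0 → run B
t=5: queue=[B,D,C,H,E,G] q_used=1 → run B
t=6: queue=[D,C,H,E,G,B] q_used=0 → run D
t=7: queue=[D,C,H,E,G,B] q_used=1 → run D
t=8: queue=[C,H,E,G,B,D] q_used=0 → run C
t=9: queue=[C,H,E,G,B,D] q_used=1 → run C
t=10: queue=[H,E,G,B,D,C] q_used=0 → run H
t=11: queue=[H,E,G,B,D,C] q_used=1 → run H
t=12: queue=[E,G,B,D,C,H] q_used=0 → run E
t=13: queue=[E,G,B,D,C,H] q_used=1 → run E
t=14: queue=[G,B,D,C,H,E] q_used=0 → run G
t=15: queue=[G,B,D,C,H,E] q_used=1 → run G
t=16: queue=[B,D,C,H,E] q_used=0 → run B
t=17: queue=[B,D,C,H,E] q_used=1 → run B
t=18: queue=[D,C,H,E,B] q_used=0 → run D
t=19: queue=[D,C,H,E,B] q_used=1 → run D
t=20: queue=[C,H,E,B,D] q_used=0 → run C
t=21: queue=[C,H,E,B,D] q_used=1 → run C
t=22: queue=[H,E,B,D,C] q_used=0 → run H
t=23: queue=[H,E,B,D,C] q_used=1 → run H
t=24: queue=[E,B,D,C] q_used=0 → run E
t=25: queue=[E,B,D,C] q_used=1 → run E
t=26: queue=[B,D,C] q_used=0 → run B
t=27: queue=[B,D,C] q_used=1 → run B
t=28: queue=[D,C] q_used=0 → run D
t=29: queue=[C] q_used=0 → run C
t=30: queue=[C] q_used=1 → run C
t=31: queue=[C] q_used=0 → run C
t=32: (idle)
t=33: (idle)
t=34: (idle)
t=35: (idle)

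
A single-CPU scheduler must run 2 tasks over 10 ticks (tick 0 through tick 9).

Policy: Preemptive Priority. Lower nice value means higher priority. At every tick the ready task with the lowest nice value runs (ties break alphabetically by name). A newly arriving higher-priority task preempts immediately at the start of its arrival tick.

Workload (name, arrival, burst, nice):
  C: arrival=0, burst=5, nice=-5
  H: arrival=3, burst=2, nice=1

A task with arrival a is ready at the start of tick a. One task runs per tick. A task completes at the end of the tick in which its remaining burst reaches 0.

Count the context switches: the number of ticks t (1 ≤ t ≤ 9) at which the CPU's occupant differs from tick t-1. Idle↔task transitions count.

t=0: ready={C} → run C
t=1: ready={C} → run C
t=2: ready={C} → run C
t=3: ready={C,H} → run C
t=4: ready={C,H} → run C
t=5: ready={H} → run H
t=6: ready={H} → run H
t=7: (idle)
t=8: (idle)
t=9: (idle)

context switches = 2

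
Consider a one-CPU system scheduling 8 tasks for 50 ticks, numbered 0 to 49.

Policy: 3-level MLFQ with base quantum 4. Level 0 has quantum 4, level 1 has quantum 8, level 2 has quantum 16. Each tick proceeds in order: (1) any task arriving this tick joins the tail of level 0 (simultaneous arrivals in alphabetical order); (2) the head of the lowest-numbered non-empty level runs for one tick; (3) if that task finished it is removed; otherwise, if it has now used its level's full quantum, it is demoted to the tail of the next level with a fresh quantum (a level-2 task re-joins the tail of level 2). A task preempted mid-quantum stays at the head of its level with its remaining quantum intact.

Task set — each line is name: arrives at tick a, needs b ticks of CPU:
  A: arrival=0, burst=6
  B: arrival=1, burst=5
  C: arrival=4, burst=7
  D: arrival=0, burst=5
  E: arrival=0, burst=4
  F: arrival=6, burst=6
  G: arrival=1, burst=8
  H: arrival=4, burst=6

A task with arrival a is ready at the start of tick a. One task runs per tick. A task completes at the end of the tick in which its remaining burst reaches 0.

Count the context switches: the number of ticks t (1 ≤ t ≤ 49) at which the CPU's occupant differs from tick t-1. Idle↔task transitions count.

context switches = 15

t=0: L0/L1/L2 = ADE/-/- → run A
t=1: L0/L1/L2 = ADEBG/-/- → run A
t=2: L0/L1/L2 = ADEBG/-/- → run A
t=3: L0/L1/L2 = ADEBG/-/- → run A
t=4: L0/L1/L2 = DEBGCH/A/- → run D
t=5: L0/L1/L2 = DEBGCH/A/- → run D
t=6: L0/L1/L2 = DEBGCHF/A/- → run D
t=7: L0/L1/L2 = DEBGCHF/A/- → run D
t=8: L0/L1/L2 = EBGCHF/AD/- → run E
t=9: L0/L1/L2 = EBGCHF/AD/- → run E
t=10: L0/L1/L2 = EBGCHF/AD/- → run E
t=11: L0/L1/L2 = EBGCHF/AD/- → run E
t=12: L0/L1/L2 = BGCHF/AD/- → run B
t=13: L0/L1/L2 = BGCHF/AD/- → run B
t=14: L0/L1/L2 = BGCHF/AD/- → run B
t=15: L0/L1/L2 = BGCHF/AD/- → run B
t=16: L0/L1/L2 = GCHF/ADB/- → run G
t=17: L0/L1/L2 = GCHF/ADB/- → run G
t=18: L0/L1/L2 = GCHF/ADB/- → run G
t=19: L0/L1/L2 = GCHF/ADB/- → run G
t=20: L0/L1/L2 = CHF/ADBG/- → run C
t=21: L0/L1/L2 = CHF/ADBG/- → run C
t=22: L0/L1/L2 = CHF/ADBG/- → run C
t=23: L0/L1/L2 = CHF/ADBG/- → run C
t=24: L0/L1/L2 = HF/ADBGC/- → run H
t=25: L0/L1/L2 = HF/ADBGC/- → run H
t=26: L0/L1/L2 = HF/ADBGC/- → run H
t=27: L0/L1/L2 = HF/ADBGC/- → run H
t=28: L0/L1/L2 = F/ADBGCH/- → run F
t=29: L0/L1/L2 = F/ADBGCH/- → run F
t=30: L0/L1/L2 = F/ADBGCH/- → run F
t=31: L0/L1/L2 = F/ADBGCH/- → run F
t=32: L0/L1/L2 = -/ADBGCHF/- → run A
t=33: L0/L1/L2 = -/ADBGCHF/- → run A
t=34: L0/L1/L2 = -/DBGCHF/- → run D
t=35: L0/L1/L2 = -/BGCHF/- → run B
t=36: L0/L1/L2 = -/GCHF/- → run G
t=37: L0/L1/L2 = -/GCHF/- → run G
t=38: L0/L1/L2 = -/GCHF/- → run G
t=39: L0/L1/L2 = -/GCHF/- → run G
t=40: L0/L1/L2 = -/CHF/- → run C
t=41: L0/L1/L2 = -/CHF/- → run C
t=42: L0/L1/L2 = -/CHF/- → run C
t=43: L0/L1/L2 = -/HF/- → run H
t=44: L0/L1/L2 = -/HF/- → run H
t=45: L0/L1/L2 = -/F/- → run F
t=46: L0/L1/L2 = -/F/- → run F
t=47: (idle)
t=48: (idle)
t=49: (idle)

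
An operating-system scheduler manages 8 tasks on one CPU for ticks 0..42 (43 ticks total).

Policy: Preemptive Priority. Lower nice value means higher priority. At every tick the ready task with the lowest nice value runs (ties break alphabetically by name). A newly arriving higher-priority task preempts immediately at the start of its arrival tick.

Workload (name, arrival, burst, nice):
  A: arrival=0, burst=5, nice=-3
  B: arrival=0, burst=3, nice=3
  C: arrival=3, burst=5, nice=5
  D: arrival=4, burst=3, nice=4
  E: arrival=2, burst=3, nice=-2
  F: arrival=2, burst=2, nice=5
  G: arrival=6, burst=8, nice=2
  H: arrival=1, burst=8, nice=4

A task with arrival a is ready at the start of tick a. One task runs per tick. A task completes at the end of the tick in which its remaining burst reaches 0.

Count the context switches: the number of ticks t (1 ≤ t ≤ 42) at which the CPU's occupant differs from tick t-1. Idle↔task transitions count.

context switches = 8

t=0: ready={A,B} → run A
t=1: ready={A,B,H} → run A
t=2: ready={A,B,E,F,H} → run A
t=3: ready={A,B,C,E,F,H} → run A
t=4: ready={A,B,C,D,E,F,H} → run A
t=5: ready={B,C,D,E,F,H} → run E
t=6: ready={B,C,D,E,F,G,H} → run E
t=7: ready={B,C,D,E,F,G,H} → run E
t=8: ready={B,C,D,F,G,H} → run G
t=9: ready={B,C,D,F,G,H} → run G
t=10: ready={B,C,D,F,G,H} → run G
t=11: ready={B,C,D,F,G,H} → run G
t=12: ready={B,C,D,F,G,H} → run G
t=13: ready={B,C,D,F,G,H} → run G
t=14: ready={B,C,D,F,G,H} → run G
t=15: ready={B,C,D,F,G,H} → run G
t=16: ready={B,C,D,F,H} → run B
t=17: ready={B,C,D,F,H} → run B
t=18: ready={B,C,D,F,H} → run B
t=19: ready={C,D,F,H} → run D
t=20: ready={C,D,F,H} → run D
t=21: ready={C,D,F,H} → run D
t=22: ready={C,F,H} → run H
t=23: ready={C,F,H} → run H
t=24: ready={C,F,H} → run H
t=25: ready={C,F,H} → run H
t=26: ready={C,F,H} → run H
t=27: ready={C,F,H} → run H
t=28: ready={C,F,H} → run H
t=29: ready={C,F,H} → run H
t=30: ready={C,F} → run C
t=31: ready={C,F} → run C
t=32: ready={C,F} → run C
t=33: ready={C,F} → run C
t=34: ready={C,F} → run C
t=35: ready={F} → run F
t=36: ready={F} → run F
t=37: (idle)
t=38: (idle)
t=39: (idle)
t=40: (idle)
t=41: (idle)
t=42: (idle)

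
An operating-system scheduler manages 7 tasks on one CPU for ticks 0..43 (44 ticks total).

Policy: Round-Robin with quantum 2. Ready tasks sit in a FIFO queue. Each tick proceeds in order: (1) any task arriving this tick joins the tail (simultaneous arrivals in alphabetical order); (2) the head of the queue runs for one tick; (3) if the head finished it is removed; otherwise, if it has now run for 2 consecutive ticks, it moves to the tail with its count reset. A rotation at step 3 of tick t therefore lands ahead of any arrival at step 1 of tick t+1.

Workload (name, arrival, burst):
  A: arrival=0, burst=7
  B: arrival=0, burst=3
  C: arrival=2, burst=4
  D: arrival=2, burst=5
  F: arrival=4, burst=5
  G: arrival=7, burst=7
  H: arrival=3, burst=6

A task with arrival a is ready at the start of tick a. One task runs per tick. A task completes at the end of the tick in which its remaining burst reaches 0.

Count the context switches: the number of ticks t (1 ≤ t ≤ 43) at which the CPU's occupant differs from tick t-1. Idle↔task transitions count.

context switches = 20

t=0: queue=[A,B] q_used=0 → run A
t=1: queue=[A,B] q_used=1 → run A
t=2: queue=[B,A,C,D] q_used=0 → run B
t=3: queue=[B,A,C,D,H] q_used=1 → run B
t=4: queue=[A,C,D,H,B,F] q_used=0 → run A
t=5: queue=[A,C,D,H,B,F] q_used=1 → run A
t=6: queue=[C,D,H,B,F,A] q_used=0 → run C
t=7: queue=[C,D,H,B,F,A,G] q_used=1 → run C
t=8: queue=[D,H,B,F,A,G,C] q_used=0 → run D
t=9: queue=[D,H,B,F,A,G,C] q_used=1 → run D
t=10: queue=[H,B,F,A,G,C,D] q_used=0 → run H
t=11: queue=[H,B,F,A,G,C,D] q_used=1 → run H
t=12: queue=[B,F,A,G,C,D,H] q_used=0 → run B
t=13: queue=[F,A,G,C,D,H] q_used=0 → run F
t=14: queue=[F,A,G,C,D,H] q_used=1 → run F
t=15: queue=[A,G,C,D,H,F] q_used=0 → run A
t=16: queue=[A,G,C,D,H,F] q_used=1 → run A
t=17: queue=[G,C,D,H,F,A] q_used=0 → run G
t=18: queue=[G,C,D,H,F,A] q_used=1 → run G
t=19: queue=[C,D,H,F,A,G] q_used=0 → run C
t=20: queue=[C,D,H,F,A,G] q_used=1 → run C
t=21: queue=[D,H,F,A,G] q_used=0 → run D
t=22: queue=[D,H,F,A,G] q_used=1 → run D
t=23: queue=[H,F,A,G,D] q_used=0 → run H
t=24: queue=[H,F,A,G,D] q_used=1 → run H
t=25: queue=[F,A,G,D,H] q_used=0 → run F
t=26: queue=[F,A,G,D,H] q_used=1 → run F
t=27: queue=[A,G,D,H,F] q_used=0 → run A
t=28: queue=[G,D,H,F] q_used=0 → run G
t=29: queue=[G,D,H,F] q_used=1 → run G
t=30: queue=[D,H,F,G] q_used=0 → run D
t=31: queue=[H,F,G] q_used=0 → run H
t=32: queue=[H,F,G] q_used=1 → run H
t=33: queue=[F,G] q_used=0 → run F
t=34: queue=[G] q_used=0 → run G
t=35: queue=[G] q_used=1 → run G
t=36: queue=[G] q_used=0 → run G
t=37: (idle)
t=38: (idle)
t=39: (idle)
t=40: (idle)
t=41: (idle)
t=42: (idle)
t=43: (idle)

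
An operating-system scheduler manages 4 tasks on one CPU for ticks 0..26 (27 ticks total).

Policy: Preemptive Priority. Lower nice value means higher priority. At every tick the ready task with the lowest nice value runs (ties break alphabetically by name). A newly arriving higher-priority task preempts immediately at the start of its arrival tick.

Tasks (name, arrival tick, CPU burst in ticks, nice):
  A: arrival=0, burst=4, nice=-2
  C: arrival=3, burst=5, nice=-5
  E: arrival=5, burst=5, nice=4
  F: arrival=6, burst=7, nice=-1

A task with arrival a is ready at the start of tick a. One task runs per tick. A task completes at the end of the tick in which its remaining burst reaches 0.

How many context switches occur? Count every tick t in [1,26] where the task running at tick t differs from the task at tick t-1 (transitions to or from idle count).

t=0: ready={A} → run A
t=1: ready={A} → run A
t=2: ready={A} → run A
t=3: ready={A,C} → run C
t=4: ready={A,C} → run C
t=5: ready={A,C,E} → run C
t=6: ready={A,C,E,F} → run C
t=7: ready={A,C,E,F} → run C
t=8: ready={A,E,F} → run A
t=9: ready={E,F} → run F
t=10: ready={E,F} → run F
t=11: ready={E,F} → run F
t=12: ready={E,F} → run F
t=13: ready={E,F} → run F
t=14: ready={E,F} → run F
t=15: ready={E,F} → run F
t=16: ready={E} → run E
t=17: ready={E} → run E
t=18: ready={E} → run E
t=19: ready={E} → run E
t=20: ready={E} → run E
t=21: (idle)
t=22: (idle)
t=23: (idle)
t=24: (idle)
t=25: (idle)
t=26: (idle)

context switches = 5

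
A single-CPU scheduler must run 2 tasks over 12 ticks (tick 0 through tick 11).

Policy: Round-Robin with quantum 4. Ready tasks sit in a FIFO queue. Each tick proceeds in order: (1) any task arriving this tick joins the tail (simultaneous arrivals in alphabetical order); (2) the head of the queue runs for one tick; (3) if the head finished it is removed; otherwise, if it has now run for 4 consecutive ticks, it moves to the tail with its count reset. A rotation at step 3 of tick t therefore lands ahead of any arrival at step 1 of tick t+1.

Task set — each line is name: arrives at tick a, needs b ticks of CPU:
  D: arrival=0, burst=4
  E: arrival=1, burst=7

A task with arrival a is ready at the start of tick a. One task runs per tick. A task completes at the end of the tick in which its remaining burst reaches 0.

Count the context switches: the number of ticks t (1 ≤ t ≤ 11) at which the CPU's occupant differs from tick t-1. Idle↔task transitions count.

context switches = 2

t=0: queue=[D] q_used=0 → run D
t=1: queue=[D,E] q_used=1 → run D
t=2: queue=[D,E] q_used=2 → run D
t=3: queue=[D,E] q_used=3 → run D
t=4: queue=[E] q_used=0 → run E
t=5: queue=[E] q_used=1 → run E
t=6: queue=[E] q_used=2 → run E
t=7: queue=[E] q_used=3 → run E
t=8: queue=[E] q_used=0 → run E
t=9: queue=[E] q_used=1 → run E
t=10: queue=[E] q_used=2 → run E
t=11: (idle)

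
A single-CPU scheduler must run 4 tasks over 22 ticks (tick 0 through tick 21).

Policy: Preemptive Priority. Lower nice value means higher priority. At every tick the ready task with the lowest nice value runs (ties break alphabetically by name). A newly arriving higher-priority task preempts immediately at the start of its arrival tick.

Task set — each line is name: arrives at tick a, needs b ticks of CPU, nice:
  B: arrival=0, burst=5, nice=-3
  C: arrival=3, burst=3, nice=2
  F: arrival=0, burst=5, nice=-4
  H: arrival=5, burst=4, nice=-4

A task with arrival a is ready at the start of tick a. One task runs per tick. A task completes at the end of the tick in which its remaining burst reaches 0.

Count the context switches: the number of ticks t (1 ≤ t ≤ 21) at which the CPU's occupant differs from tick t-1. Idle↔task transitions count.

t=0: ready={B,F} → run F
t=1: ready={B,F} → run F
t=2: ready={B,F} → run F
t=3: ready={B,C,F} → run F
t=4: ready={B,C,F} → run F
t=5: ready={B,C,H} → run H
t=6: ready={B,C,H} → run H
t=7: ready={B,C,H} → run H
t=8: ready={B,C,H} → run H
t=9: ready={B,C} → run B
t=10: ready={B,C} → run B
t=11: ready={B,C} → run B
t=12: ready={B,C} → run B
t=13: ready={B,C} → run B
t=14: ready={C} → run C
t=15: ready={C} → run C
t=16: ready={C} → run C
t=17: (idle)
t=18: (idle)
t=19: (idle)
t=20: (idle)
t=21: (idle)

context switches = 4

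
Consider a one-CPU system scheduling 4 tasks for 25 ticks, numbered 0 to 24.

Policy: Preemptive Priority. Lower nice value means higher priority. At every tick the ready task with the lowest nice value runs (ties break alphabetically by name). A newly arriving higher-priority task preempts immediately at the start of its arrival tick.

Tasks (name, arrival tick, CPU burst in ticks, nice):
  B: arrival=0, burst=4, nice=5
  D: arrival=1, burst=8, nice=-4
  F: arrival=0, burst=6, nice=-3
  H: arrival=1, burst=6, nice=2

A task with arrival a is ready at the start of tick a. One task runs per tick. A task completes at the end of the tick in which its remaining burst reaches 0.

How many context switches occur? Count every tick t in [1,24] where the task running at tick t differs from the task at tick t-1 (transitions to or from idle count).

context switches = 5

t=0: ready={B,F} → run F
t=1: ready={B,D,F,H} → run D
t=2: ready={B,D,F,H} → run D
t=3: ready={B,D,F,H} → run D
t=4: ready={B,D,F,H} → run D
t=5: ready={B,D,F,H} → run D
t=6: ready={B,D,F,H} → run D
t=7: ready={B,D,F,H} → run D
t=8: ready={B,D,F,H} → run D
t=9: ready={B,F,H} → run F
t=10: ready={B,F,H} → run F
t=11: ready={B,F,H} → run F
t=12: ready={B,F,H} → run F
t=13: ready={B,F,H} → run F
t=14: ready={B,H} → run H
t=15: ready={B,H} → run H
t=16: ready={B,H} → run H
t=17: ready={B,H} → run H
t=18: ready={B,H} → run H
t=19: ready={B,H} → run H
t=20: ready={B} → run B
t=21: ready={B} → run B
t=22: ready={B} → run B
t=23: ready={B} → run B
t=24: (idle)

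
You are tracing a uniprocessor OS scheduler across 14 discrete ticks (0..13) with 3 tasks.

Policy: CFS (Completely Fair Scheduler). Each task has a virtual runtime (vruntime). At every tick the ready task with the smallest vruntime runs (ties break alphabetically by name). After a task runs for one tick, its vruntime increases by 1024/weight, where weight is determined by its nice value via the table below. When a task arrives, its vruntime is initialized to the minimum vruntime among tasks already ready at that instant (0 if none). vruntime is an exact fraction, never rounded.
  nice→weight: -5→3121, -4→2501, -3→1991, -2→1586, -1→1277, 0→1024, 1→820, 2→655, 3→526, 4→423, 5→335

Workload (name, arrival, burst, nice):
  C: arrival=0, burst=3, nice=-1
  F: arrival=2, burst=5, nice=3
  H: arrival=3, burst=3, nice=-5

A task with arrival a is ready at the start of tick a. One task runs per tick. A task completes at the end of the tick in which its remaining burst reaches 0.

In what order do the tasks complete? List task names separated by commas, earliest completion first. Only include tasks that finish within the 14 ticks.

completion order = C, H, F

t=0: vr[C=0] → run C
t=1: vr[C=1024/1277] → run C
t=2: vr[C=2048/1277 F=2048/1277] → run C
t=3: vr[F=2048/1277 H=2048/1277] → run F
t=4: vr[F=1192448/335851 H=2048/1277] → run H
t=5: vr[F=1192448/335851 H=7699456/3985517] → run H
t=6: vr[F=1192448/335851 H=9007104/3985517] → run H
t=7: vr[F=1192448/335851] → run F
t=8: vr[F=1846272/335851] → run F
t=9: vr[F=2500096/335851] → run F
t=10: vr[F=3153920/335851] → run F
t=11: (idle)
t=12: (idle)
t=13: (idle)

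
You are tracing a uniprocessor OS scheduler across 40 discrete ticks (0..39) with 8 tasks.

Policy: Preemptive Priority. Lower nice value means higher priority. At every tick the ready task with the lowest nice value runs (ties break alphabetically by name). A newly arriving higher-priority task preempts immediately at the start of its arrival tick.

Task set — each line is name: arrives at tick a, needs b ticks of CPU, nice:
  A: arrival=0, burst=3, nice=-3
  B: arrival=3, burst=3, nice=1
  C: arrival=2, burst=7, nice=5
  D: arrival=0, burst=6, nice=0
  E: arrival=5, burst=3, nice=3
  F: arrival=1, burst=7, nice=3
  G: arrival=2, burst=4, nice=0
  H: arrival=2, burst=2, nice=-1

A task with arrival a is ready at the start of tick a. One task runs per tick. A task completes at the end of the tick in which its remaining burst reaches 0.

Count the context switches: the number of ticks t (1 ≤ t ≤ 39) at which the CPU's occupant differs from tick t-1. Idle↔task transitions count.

context switches = 8

t=0: ready={A,D} → run A
t=1: ready={A,D,F} → run A
t=2: ready={A,C,D,F,G,H} → run A
t=3: ready={B,C,D,F,G,H} → run H
t=4: ready={B,C,D,F,G,H} → run H
t=5: ready={B,C,D,E,F,G} → run D
t=6: ready={B,C,D,E,F,G} → run D
t=7: ready={B,C,D,E,F,G} → run D
t=8: ready={B,C,D,E,F,G} → run D
t=9: ready={B,C,D,E,F,G} → run D
t=10: ready={B,C,D,E,F,G} → run D
t=11: ready={B,C,E,F,G} → run G
t=12: ready={B,C,E,F,G} → run G
t=13: ready={B,C,E,F,G} → run G
t=14: ready={B,C,E,F,G} → run G
t=15: ready={B,C,E,F} → run B
t=16: ready={B,C,E,F} → run B
t=17: ready={B,C,E,F} → run B
t=18: ready={C,E,F} → run E
t=19: ready={C,E,F} → run E
t=20: ready={C,E,F} → run E
t=21: ready={C,F} → run F
t=22: ready={C,F} → run F
t=23: ready={C,F} → run F
t=24: ready={C,F} → run F
t=25: ready={C,F} → run F
t=26: ready={C,F} → run F
t=27: ready={C,F} → run F
t=28: ready={C} → run C
t=29: ready={C} → run C
t=30: ready={C} → run C
t=31: ready={C} → run C
t=32: ready={C} → run C
t=33: ready={C} → run C
t=34: ready={C} → run C
t=35: (idle)
t=36: (idle)
t=37: (idle)
t=38: (idle)
t=39: (idle)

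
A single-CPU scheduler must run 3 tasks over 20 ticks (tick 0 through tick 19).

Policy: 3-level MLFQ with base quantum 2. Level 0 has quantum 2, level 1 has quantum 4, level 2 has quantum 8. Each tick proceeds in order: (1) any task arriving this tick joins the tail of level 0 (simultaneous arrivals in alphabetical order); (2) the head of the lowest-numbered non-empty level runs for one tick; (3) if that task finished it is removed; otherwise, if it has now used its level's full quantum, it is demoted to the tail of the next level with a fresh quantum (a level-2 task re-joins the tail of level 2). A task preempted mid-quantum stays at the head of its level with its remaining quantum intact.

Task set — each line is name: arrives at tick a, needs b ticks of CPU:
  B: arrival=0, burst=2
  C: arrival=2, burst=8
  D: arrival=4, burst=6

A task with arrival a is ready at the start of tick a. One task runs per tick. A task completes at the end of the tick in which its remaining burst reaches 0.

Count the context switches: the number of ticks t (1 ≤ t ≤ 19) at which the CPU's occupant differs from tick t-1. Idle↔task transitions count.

t=0: L0/L1/L2 = B/-/- → run B
t=1: L0/L1/L2 = B/-/- → run B
t=2: L0/L1/L2 = C/-/- → run C
t=3: L0/L1/L2 = C/-/- → run C
t=4: L0/L1/L2 = D/C/- → run D
t=5: L0/L1/L2 = D/C/- → run D
t=6: L0/L1/L2 = -/CD/- → run C
t=7: L0/L1/L2 = -/CD/- → run C
t=8: L0/L1/L2 = -/CD/- → run C
t=9: L0/L1/L2 = -/CD/- → run C
t=10: L0/L1/L2 = -/D/C → run D
t=11: L0/L1/L2 = -/D/C → run D
t=12: L0/L1/L2 = -/D/C → run D
t=13: L0/L1/L2 = -/D/C → run D
t=14: L0/L1/L2 = -/-/C → run C
t=15: L0/L1/L2 = -/-/C → run C
t=16: (idle)
t=17: (idle)
t=18: (idle)
t=19: (idle)

context switches = 6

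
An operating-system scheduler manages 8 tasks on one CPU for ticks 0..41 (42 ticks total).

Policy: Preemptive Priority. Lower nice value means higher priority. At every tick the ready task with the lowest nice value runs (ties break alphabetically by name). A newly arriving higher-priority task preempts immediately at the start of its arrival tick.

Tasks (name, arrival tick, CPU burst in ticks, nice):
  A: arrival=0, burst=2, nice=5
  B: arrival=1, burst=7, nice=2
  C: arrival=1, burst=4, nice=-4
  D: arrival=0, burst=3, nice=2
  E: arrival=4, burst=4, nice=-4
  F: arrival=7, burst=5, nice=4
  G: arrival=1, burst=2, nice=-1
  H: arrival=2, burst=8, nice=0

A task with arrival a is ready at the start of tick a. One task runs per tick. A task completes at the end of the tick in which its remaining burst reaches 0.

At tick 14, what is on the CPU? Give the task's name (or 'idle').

running at tick 14 = H

t=0: ready={A,D} → run D
t=1: ready={A,B,C,D,G} → run C
t=2: ready={A,B,C,D,G,H} → run C
t=3: ready={A,B,C,D,G,H} → run C
t=4: ready={A,B,C,D,E,G,H} → run C
t=5: ready={A,B,D,E,G,H} → run E
t=6: ready={A,B,D,E,G,H} → run E
t=7: ready={A,B,D,E,F,G,H} → run E
t=8: ready={A,B,D,E,F,G,H} → run E
t=9: ready={A,B,D,F,G,H} → run G
t=10: ready={A,B,D,F,G,H} → run G
t=11: ready={A,B,D,F,H} → run H
t=12: ready={A,B,D,F,H} → run H
t=13: ready={A,B,D,F,H} → run H
t=14: ready={A,B,D,F,H} → run H
t=15: ready={A,B,D,F,H} → run H
t=16: ready={A,B,D,F,H} → run H
t=17: ready={A,B,D,F,H} → run H
t=18: ready={A,B,D,F,H} → run H
t=19: ready={A,B,D,F} → run B
t=20: ready={A,B,D,F} → run B
t=21: ready={A,B,D,F} → run B
t=22: ready={A,B,D,F} → run B
t=23: ready={A,B,D,F} → run B
t=24: ready={A,B,D,F} → run B
t=25: ready={A,B,D,F} → run B
t=26: ready={A,D,F} → run D
t=27: ready={A,D,F} → run D
t=28: ready={A,F} → run F
t=29: ready={A,F} → run F
t=30: ready={A,F} → run F
t=31: ready={A,F} → run F
t=32: ready={A,F} → run F
t=33: ready={A} → run A
t=34: ready={A} → run A
t=35: (idle)
t=36: (idle)
t=37: (idle)
t=38: (idle)
t=39: (idle)
t=40: (idle)
t=41: (idle)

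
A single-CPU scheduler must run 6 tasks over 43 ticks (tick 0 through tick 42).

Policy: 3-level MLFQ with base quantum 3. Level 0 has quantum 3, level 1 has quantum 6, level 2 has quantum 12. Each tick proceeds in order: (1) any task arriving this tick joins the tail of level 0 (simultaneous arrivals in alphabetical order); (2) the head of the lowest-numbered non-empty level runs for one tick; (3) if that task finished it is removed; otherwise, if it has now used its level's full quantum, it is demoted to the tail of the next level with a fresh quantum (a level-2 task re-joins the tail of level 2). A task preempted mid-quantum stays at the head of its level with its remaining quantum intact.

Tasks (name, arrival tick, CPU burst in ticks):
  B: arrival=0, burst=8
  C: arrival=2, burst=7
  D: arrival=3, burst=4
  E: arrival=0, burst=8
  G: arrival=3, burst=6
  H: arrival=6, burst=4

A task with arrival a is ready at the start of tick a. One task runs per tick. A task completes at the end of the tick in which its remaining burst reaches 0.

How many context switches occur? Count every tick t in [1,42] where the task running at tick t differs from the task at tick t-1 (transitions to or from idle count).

t=0: L0/L1/L2 = BE/-/- → run B
t=1: L0/L1/L2 = BE/-/- → run B
t=2: L0/L1/L2 = BEC/-/- → run B
t=3: L0/L1/L2 = ECDG/B/- → run E
t=4: L0/L1/L2 = ECDG/B/- → run E
t=5: L0/L1/L2 = ECDG/B/- → run E
t=6: L0/L1/L2 = CDGH/BE/- → run C
t=7: L0/L1/L2 = CDGH/BE/- → run C
t=8: L0/L1/L2 = CDGH/BE/- → run C
t=9: L0/L1/L2 = DGH/BEC/- → run D
t=10: L0/L1/L2 = DGH/BEC/- → run D
t=11: L0/L1/L2 = DGH/BEC/- → run D
t=12: L0/L1/L2 = GH/BECD/- → run G
t=13: L0/L1/L2 = GH/BECD/- → run G
t=14: L0/L1/L2 = GH/BECD/- → run G
t=15: L0/L1/L2 = H/BECDG/- → run H
t=16: L0/L1/L2 = H/BECDG/- → run H
t=17: L0/L1/L2 = H/BECDG/- → run H
t=18: L0/L1/L2 = -/BECDGH/- → run B
t=19: L0/L1/L2 = -/BECDGH/- → run B
t=20: L0/L1/L2 = -/BECDGH/- → run B
t=21: L0/L1/L2 = -/BECDGH/- → run B
t=22: L0/L1/L2 = -/BECDGH/- → run B
t=23: L0/L1/L2 = -/ECDGH/- → run E
t=24: L0/L1/L2 = -/ECDGH/- → run E
t=25: L0/L1/L2 = -/ECDGH/- → run E
t=26: L0/L1/L2 = -/ECDGH/- → run E
t=27: L0/L1/L2 = -/ECDGH/- → run E
t=28: L0/L1/L2 = -/CDGH/- → run C
t=29: L0/L1/L2 = -/CDGH/- → run C
t=30: L0/L1/L2 = -/CDGH/- → run C
t=31: L0/L1/L2 = -/CDGH/- → run C
t=32: L0/L1/L2 = -/DGH/- → run D
t=33: L0/L1/L2 = -/GH/- → run G
t=34: L0/L1/L2 = -/GH/- → run G
t=35: L0/L1/L2 = -/GH/- → run G
t=36: L0/L1/L2 = -/H/- → run H
t=37: (idle)
t=38: (idle)
t=39: (idle)
t=40: (idle)
t=41: (idle)
t=42: (idle)

context switches = 12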